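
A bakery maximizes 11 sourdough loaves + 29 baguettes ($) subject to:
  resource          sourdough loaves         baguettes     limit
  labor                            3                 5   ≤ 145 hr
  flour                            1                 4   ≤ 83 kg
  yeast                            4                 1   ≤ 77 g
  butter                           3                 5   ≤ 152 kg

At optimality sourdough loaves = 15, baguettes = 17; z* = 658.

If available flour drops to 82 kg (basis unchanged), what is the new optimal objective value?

651

Binding: flour and yeast. Non-binding: labor (15 unused), butter (22 unused).
Since labor, butter are not tight, their duals are 0.
The binding rows give the dual system: 1·y_flour + 4·y_yeast = 11 and 4·y_flour + 1·y_yeast = 29.
→ y_flour = 7 and y_yeast = 1.
Δz = y_flour·Δb = 7 × (-1) = -7, so new z* = 658 − 7 = 651.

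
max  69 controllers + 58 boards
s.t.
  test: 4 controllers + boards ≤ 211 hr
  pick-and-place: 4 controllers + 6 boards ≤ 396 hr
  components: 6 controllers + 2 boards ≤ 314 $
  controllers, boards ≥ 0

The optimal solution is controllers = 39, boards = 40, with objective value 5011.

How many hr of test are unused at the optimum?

test used = 4·39 + 1·40 = 196; slack = 211 − 196 = 15.

15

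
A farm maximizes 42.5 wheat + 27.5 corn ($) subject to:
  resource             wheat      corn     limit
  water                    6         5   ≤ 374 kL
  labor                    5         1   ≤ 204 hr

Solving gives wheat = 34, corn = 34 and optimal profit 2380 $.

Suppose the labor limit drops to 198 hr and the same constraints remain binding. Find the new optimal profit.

Both water and labor are binding at x*.
Dual feasibility on the basic columns requires 6·y_water + 5·y_labor = 42.5, 5·y_water + 1·y_labor = 27.5.
→ y_water = 5 and y_labor = 2.5.
Δz = y_labor·Δb = 2.5 × (-6) = -15, so new z* = 2380 − 15 = 2365.

2365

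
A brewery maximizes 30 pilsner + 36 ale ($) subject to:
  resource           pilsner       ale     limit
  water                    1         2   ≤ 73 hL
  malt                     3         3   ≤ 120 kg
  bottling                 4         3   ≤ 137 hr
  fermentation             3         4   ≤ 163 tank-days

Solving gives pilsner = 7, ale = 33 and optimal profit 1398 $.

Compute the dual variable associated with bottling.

0

At the optimum: water uses 73 of 73 (binding); malt uses 120 of 120 (binding); bottling uses 127 of 137 (slack = 10); fermentation uses 153 of 163 (slack = 10).
Since bottling, fermentation are not tight, their duals are 0.
Dual feasibility on the basic columns requires 1·y_water + 3·y_malt = 30, 2·y_water + 3·y_malt = 36.
Solving: y_water = 6, y_malt = 8.
Shadow price of bottling = 0.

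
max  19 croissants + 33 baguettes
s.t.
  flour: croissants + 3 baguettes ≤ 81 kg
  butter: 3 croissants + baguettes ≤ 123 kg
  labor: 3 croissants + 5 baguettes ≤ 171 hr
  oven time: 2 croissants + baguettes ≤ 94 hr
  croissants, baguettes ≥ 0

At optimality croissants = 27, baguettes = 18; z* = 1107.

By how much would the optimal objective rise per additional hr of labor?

Check each constraint at x*: flour 81/81 (tight); butter 99/123 (slack 24); labor 171/171 (tight); oven time 72/94 (slack 22).
By complementary slackness, y = 0 for the non-binding constraints.
From A_Bᵀ y = c: 1·y_flour + 3·y_labor = 19; 3·y_flour + 5·y_labor = 33.
→ y_flour = 1 and y_labor = 6.
Shadow price of labor = 6.

6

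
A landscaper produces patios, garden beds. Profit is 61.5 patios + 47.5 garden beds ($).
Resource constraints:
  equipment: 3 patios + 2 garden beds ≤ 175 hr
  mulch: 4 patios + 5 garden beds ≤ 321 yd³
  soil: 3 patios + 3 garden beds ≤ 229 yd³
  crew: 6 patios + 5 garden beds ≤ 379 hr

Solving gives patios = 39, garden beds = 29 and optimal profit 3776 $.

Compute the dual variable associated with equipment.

7.5

At the optimum: equipment uses 175 of 175 (binding); mulch uses 301 of 321 (slack = 20); soil uses 204 of 229 (slack = 25); crew uses 379 of 379 (binding).
Slack constraints have shadow price 0 (complementary slackness).
From A_Bᵀ y = c: 3·y_equipment + 6·y_crew = 61.5; 2·y_equipment + 5·y_crew = 47.5.
→ y_equipment = 7.5 and y_crew = 6.5.
Shadow price of equipment = 7.5.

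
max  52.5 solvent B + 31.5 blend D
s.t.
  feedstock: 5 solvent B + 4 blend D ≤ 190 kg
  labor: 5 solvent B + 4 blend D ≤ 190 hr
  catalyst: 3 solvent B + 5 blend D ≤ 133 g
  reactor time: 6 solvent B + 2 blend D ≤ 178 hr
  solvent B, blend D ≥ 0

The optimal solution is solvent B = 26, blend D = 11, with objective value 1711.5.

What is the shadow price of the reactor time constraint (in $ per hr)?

7

Check each constraint at x*: feedstock 174/190 (slack 16); labor 174/190 (slack 16); catalyst 133/133 (tight); reactor time 178/178 (tight).
By complementary slackness, y = 0 for the non-binding constraints.
The binding rows give the dual system: 3·y_catalyst + 6·y_reactor time = 52.5 and 5·y_catalyst + 2·y_reactor time = 31.5.
→ y_catalyst = 3.5 and y_reactor time = 7.
Shadow price of reactor time = 7.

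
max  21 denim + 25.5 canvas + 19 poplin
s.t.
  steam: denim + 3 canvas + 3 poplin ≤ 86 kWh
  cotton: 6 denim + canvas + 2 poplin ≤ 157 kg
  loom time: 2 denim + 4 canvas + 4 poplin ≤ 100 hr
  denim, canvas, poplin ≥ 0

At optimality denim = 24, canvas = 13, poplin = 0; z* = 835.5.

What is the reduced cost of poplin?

At the optimum: steam uses 63 of 86 (slack = 23); cotton uses 157 of 157 (binding); loom time uses 100 of 100 (binding).
Since steam is not tight, its dual is 0.
From A_Bᵀ y = c: 6·y_cotton + 2·y_loom time = 21; 1·y_cotton + 4·y_loom time = 25.5.
This yields shadow prices y_cotton = 1.5, y_loom time = 6.
Reduced cost of poplin: c₃ − yᵀa₃ = 19 − (1.5·2 + 6·4) = 19 − 27 = -8.

-8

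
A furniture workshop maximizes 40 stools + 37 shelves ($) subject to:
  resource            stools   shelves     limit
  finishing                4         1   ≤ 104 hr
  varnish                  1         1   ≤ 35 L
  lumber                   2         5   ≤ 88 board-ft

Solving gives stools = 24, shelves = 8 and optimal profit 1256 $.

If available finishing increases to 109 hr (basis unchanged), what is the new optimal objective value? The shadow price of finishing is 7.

Δb = 5, so new z* = 1256 + (7)·(5) = 1256 + 35 = 1291.

1291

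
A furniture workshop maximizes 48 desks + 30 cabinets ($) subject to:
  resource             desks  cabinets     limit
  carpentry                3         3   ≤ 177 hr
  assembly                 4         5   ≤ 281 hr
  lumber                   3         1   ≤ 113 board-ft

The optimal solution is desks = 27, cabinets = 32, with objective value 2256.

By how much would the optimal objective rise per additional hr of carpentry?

7

Check each constraint at x*: carpentry 177/177 (tight); assembly 268/281 (slack 13); lumber 113/113 (tight).
By complementary slackness, y = 0 for the non-binding constraint.
Dual feasibility on the basic columns requires 3·y_carpentry + 3·y_lumber = 48, 3·y_carpentry + 1·y_lumber = 30.
Solving: y_carpentry = 7, y_lumber = 9.
Shadow price of carpentry = 7.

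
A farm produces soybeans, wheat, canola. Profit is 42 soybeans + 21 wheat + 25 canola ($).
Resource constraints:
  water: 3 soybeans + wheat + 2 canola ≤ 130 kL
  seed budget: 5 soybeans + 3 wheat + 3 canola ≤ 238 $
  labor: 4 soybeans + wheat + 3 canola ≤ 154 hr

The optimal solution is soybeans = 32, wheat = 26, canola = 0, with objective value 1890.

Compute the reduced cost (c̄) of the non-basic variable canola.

-2

Binding: seed budget and labor. Non-binding: water (8 unused).
By complementary slackness, y = 0 for the non-binding constraint.
Dual feasibility on the basic columns requires 5·y_seed budget + 4·y_labor = 42, 3·y_seed budget + 1·y_labor = 21.
→ y_seed budget = 6 and y_labor = 3.
Reduced cost of canola: c₃ − yᵀa₃ = 25 − (6·3 + 3·3) = 25 − 27 = -2.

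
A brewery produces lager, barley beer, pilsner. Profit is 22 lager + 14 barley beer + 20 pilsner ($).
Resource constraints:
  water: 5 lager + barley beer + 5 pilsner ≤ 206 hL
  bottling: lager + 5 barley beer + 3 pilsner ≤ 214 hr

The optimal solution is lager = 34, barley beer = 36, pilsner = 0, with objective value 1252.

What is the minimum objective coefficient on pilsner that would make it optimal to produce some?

At the optimum: water uses 206 of 206 (binding); bottling uses 214 of 214 (binding).
The binding rows give the dual system: 5·y_water + 1·y_bottling = 22 and 1·y_water + 5·y_bottling = 14.
→ y_water = 4 and y_bottling = 2.
pilsner enters the basis when its profit ≥ yᵀa₃ = 4·5 + 2·3 = 26.

26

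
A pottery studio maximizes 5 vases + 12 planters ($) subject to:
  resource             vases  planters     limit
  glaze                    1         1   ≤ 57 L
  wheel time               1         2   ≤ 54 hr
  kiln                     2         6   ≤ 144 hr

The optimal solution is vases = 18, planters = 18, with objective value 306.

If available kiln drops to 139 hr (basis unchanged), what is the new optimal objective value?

301

Binding: wheel time and kiln. Non-binding: glaze (21 unused).
Slack constraints have shadow price 0 (complementary slackness).
From A_Bᵀ y = c: 1·y_wheel time + 2·y_kiln = 5; 2·y_wheel time + 6·y_kiln = 12.
→ y_wheel time = 3 and y_kiln = 1.
Δz = y_kiln·Δb = 1 × (-5) = -5, so new z* = 306 − 5 = 301.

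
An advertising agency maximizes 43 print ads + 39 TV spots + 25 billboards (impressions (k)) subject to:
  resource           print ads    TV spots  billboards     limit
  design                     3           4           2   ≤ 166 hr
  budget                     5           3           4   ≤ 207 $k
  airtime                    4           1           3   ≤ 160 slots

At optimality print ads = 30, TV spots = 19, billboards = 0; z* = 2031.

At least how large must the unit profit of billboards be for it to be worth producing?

32

At the optimum: design uses 166 of 166 (binding); budget uses 207 of 207 (binding); airtime uses 139 of 160 (slack = 21).
Slack constraints have shadow price 0 (complementary slackness).
From A_Bᵀ y = c: 3·y_design + 5·y_budget = 43; 4·y_design + 3·y_budget = 39.
Solving: y_design = 6, y_budget = 5.
billboards enters the basis when its profit ≥ yᵀa₃ = 6·2 + 5·4 = 32.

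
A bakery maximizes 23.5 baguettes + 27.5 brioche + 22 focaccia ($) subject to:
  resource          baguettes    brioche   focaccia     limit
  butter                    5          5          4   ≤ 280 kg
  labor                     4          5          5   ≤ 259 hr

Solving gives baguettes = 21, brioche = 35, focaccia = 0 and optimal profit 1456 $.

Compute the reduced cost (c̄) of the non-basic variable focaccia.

-4

At the optimum: butter uses 280 of 280 (binding); labor uses 259 of 259 (binding).
The binding rows give the dual system: 5·y_butter + 4·y_labor = 23.5 and 5·y_butter + 5·y_labor = 27.5.
→ y_butter = 1.5 and y_labor = 4.
Reduced cost of focaccia: c₃ − yᵀa₃ = 22 − (1.5·4 + 4·5) = 22 − 26 = -4.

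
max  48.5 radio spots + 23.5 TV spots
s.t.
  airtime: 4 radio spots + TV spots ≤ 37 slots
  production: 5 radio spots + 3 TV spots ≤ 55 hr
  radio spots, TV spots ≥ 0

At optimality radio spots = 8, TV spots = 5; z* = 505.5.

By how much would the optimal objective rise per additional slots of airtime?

Check each constraint at x*: airtime 37/37 (tight); production 55/55 (tight).
From A_Bᵀ y = c: 4·y_airtime + 5·y_production = 48.5; 1·y_airtime + 3·y_production = 23.5.
→ y_airtime = 4 and y_production = 6.5.
Shadow price of airtime = 4.

4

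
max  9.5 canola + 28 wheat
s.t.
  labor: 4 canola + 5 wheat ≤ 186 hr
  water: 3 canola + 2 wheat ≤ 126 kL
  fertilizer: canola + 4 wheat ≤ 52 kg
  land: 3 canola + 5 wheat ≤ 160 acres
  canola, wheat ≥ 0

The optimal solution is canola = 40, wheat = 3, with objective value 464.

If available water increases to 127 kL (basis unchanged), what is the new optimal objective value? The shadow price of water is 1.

465

Δb = 1, so new z* = 464 + (1)·(1) = 464 + 1 = 465.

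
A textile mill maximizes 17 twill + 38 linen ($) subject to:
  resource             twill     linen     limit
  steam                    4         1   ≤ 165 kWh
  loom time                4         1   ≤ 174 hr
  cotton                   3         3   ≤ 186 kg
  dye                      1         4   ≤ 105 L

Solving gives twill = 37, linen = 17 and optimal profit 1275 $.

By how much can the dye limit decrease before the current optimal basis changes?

63.75

Binding constraints: steam, dye. The basis is B = [[4,1],[1,4]] with det 15.
Per unit decrease in dye, x* moves by d = (0.0667, -0.2667).
The basis stays optimal until linen reaches 0; allowable decrease = 63.75 L.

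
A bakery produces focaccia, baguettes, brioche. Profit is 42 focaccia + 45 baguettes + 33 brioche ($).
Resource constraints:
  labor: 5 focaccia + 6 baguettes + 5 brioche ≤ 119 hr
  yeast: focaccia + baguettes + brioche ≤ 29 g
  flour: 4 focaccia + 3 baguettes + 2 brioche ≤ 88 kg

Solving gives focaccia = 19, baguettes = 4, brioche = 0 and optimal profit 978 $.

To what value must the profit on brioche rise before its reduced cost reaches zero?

36

Binding: labor and flour. Non-binding: yeast (6 unused).
Slack constraints have shadow price 0 (complementary slackness).
Dual feasibility on the basic columns requires 5·y_labor + 4·y_flour = 42, 6·y_labor + 3·y_flour = 45.
→ y_labor = 6 and y_flour = 3.
brioche enters the basis when its profit ≥ yᵀa₃ = 6·5 + 3·2 = 36.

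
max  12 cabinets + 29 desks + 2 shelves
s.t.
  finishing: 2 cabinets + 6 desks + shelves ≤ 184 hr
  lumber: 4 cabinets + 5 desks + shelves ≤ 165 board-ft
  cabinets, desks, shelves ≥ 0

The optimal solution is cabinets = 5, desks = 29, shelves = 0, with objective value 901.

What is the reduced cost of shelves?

Both finishing and lumber are binding at x*.
Dual feasibility on the basic columns requires 2·y_finishing + 4·y_lumber = 12, 6·y_finishing + 5·y_lumber = 29.
→ y_finishing = 4 and y_lumber = 1.
Reduced cost of shelves: c₃ − yᵀa₃ = 2 − (4·1 + 1·1) = 2 − 5 = -3.

-3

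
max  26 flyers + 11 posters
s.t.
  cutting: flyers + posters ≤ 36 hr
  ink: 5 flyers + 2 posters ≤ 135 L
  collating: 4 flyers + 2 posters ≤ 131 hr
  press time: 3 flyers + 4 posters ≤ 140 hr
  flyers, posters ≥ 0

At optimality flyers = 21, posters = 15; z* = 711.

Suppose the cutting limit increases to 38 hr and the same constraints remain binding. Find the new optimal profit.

713

Check each constraint at x*: cutting 36/36 (tight); ink 135/135 (tight); collating 114/131 (slack 17); press time 123/140 (slack 17).
Since collating, press time are not tight, their duals are 0.
From A_Bᵀ y = c: 1·y_cutting + 5·y_ink = 26; 1·y_cutting + 2·y_ink = 11.
→ y_cutting = 1 and y_ink = 5.
Δz = y_cutting·Δb = 1 × (2) = 2, so new z* = 711 + 2 = 713.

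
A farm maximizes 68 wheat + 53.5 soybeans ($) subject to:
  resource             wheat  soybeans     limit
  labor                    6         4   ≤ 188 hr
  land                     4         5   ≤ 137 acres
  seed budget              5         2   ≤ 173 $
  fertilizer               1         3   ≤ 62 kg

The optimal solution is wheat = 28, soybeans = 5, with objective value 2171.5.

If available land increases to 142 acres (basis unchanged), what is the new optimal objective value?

At the optimum: labor uses 188 of 188 (binding); land uses 137 of 137 (binding); seed budget uses 150 of 173 (slack = 23); fertilizer uses 43 of 62 (slack = 19).
Slack constraints have shadow price 0 (complementary slackness).
The binding rows give the dual system: 6·y_labor + 4·y_land = 68 and 4·y_labor + 5·y_land = 53.5.
→ y_labor = 9 and y_land = 3.5.
Δz = y_land·Δb = 3.5 × (5) = 17.5, so new z* = 2171.5 + 17.5 = 2189.

2189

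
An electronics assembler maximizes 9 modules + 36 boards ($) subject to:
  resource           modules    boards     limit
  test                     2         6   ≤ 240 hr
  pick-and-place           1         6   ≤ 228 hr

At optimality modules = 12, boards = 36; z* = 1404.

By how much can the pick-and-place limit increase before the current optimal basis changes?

Binding constraints: test, pick-and-place. The basis is B = [[2,6],[1,6]] with det 6.
Per unit increase in pick-and-place, x* moves by d = (-1, 0.3333).
The basis stays optimal until modules reaches 0; allowable increase = 12 hr.

12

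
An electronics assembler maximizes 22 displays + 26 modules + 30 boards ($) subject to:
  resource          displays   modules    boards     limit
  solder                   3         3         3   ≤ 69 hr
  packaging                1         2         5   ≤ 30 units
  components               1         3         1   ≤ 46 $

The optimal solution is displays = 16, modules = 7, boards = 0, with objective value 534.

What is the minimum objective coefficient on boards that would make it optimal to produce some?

Check each constraint at x*: solder 69/69 (tight); packaging 30/30 (tight); components 37/46 (slack 9).
Since components is not tight, its dual is 0.
Dual feasibility on the basic columns requires 3·y_solder + 1·y_packaging = 22, 3·y_solder + 2·y_packaging = 26.
→ y_solder = 6 and y_packaging = 4.
boards enters the basis when its profit ≥ yᵀa₃ = 6·3 + 4·5 = 38.

38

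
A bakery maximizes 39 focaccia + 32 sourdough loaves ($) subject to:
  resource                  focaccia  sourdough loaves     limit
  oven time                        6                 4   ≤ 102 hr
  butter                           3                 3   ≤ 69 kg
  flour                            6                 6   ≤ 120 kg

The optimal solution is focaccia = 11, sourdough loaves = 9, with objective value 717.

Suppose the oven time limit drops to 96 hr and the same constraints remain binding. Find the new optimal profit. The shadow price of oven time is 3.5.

Δb = -6, so new z* = 717 + (3.5)·(-6) = 717 − 21 = 696.

696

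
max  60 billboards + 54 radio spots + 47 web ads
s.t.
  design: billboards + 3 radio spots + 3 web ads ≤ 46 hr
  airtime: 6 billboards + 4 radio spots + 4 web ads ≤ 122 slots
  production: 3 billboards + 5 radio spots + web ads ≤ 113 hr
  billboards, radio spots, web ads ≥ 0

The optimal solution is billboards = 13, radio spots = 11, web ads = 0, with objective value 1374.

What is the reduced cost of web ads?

Check each constraint at x*: design 46/46 (tight); airtime 122/122 (tight); production 94/113 (slack 19).
By complementary slackness, y = 0 for the non-binding constraint.
Dual feasibility on the basic columns requires 1·y_design + 6·y_airtime = 60, 3·y_design + 4·y_airtime = 54.
→ y_design = 6 and y_airtime = 9.
Reduced cost of web ads: c₃ − yᵀa₃ = 47 − (6·3 + 9·4) = 47 − 54 = -7.

-7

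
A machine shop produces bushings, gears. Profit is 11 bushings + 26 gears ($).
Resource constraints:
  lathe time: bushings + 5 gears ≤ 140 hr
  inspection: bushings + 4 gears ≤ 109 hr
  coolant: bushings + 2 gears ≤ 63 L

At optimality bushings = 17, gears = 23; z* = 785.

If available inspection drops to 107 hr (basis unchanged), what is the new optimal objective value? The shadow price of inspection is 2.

Δb = -2, so new z* = 785 + (2)·(-2) = 785 − 4 = 781.

781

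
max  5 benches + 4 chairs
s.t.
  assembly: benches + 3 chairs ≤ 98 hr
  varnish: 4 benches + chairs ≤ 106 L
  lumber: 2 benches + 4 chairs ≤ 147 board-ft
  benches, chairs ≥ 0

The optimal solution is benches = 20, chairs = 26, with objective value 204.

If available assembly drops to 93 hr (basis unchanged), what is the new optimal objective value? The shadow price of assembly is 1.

Δb = -5, so new z* = 204 + (1)·(-5) = 204 − 5 = 199.

199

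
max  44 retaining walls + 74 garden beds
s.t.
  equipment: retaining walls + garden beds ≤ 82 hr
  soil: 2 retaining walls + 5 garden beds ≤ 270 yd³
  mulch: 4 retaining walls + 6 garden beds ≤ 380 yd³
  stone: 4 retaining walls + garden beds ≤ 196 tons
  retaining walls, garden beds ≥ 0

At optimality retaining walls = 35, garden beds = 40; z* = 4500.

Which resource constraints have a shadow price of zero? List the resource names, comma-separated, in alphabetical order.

equipment, stone

equipment: 75/82 (slack 7)
soil: 270/270 (binding)
mulch: 380/380 (binding)
stone: 180/196 (slack 16)
By complementary slackness, a constraint with positive slack has shadow price 0 → equipment, stone.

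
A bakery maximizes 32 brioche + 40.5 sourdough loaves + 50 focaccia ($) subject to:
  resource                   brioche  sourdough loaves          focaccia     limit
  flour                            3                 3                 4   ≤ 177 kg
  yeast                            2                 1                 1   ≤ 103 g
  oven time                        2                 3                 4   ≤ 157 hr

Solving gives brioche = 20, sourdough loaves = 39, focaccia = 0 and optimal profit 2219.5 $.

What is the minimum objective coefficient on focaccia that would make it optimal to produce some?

Binding: flour and oven time. Non-binding: yeast (24 unused).
By complementary slackness, y = 0 for the non-binding constraint.
From A_Bᵀ y = c: 3·y_flour + 2·y_oven time = 32; 3·y_flour + 3·y_oven time = 40.5.
→ y_flour = 5 and y_oven time = 8.5.
focaccia enters the basis when its profit ≥ yᵀa₃ = 5·4 + 8.5·4 = 54.

54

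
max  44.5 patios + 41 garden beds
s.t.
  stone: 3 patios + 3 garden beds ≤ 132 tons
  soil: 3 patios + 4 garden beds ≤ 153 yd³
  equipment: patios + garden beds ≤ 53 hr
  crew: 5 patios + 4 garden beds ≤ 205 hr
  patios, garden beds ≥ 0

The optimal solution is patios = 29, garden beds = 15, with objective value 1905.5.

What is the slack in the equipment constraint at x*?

9

equipment used = 1·29 + 1·15 = 44; slack = 53 − 44 = 9.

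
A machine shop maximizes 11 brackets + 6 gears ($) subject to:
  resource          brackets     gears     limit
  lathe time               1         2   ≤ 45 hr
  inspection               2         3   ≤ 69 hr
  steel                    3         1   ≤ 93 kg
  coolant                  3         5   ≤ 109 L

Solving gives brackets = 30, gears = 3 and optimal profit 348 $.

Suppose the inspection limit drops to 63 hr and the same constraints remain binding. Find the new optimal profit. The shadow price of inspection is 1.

342

Δb = -6, so new z* = 348 + (1)·(-6) = 348 − 6 = 342.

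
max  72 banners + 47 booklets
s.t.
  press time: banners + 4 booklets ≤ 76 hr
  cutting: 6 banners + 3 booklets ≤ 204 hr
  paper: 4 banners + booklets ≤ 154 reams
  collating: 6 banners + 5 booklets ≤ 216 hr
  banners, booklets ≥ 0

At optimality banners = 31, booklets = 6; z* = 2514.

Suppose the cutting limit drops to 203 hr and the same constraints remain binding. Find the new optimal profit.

2507.5

At the optimum: press time uses 55 of 76 (slack = 21); cutting uses 204 of 204 (binding); paper uses 130 of 154 (slack = 24); collating uses 216 of 216 (binding).
Slack constraints have shadow price 0 (complementary slackness).
The binding rows give the dual system: 6·y_cutting + 6·y_collating = 72 and 3·y_cutting + 5·y_collating = 47.
Solving: y_cutting = 6.5, y_collating = 5.5.
Δz = y_cutting·Δb = 6.5 × (-1) = -6.5, so new z* = 2514 − 6.5 = 2507.5.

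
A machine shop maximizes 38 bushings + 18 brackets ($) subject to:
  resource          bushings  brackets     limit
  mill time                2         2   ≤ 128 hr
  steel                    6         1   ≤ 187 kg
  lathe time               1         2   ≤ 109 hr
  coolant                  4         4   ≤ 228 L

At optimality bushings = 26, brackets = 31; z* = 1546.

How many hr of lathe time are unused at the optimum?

lathe time used = 1·26 + 2·31 = 88; slack = 109 − 88 = 21.

21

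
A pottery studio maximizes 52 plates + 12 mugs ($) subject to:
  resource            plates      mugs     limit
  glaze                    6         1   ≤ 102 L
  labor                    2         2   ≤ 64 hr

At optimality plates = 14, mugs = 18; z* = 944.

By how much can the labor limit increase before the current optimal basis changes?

140

Binding constraints: glaze, labor. The basis is B = [[6,1],[2,2]] with det 10.
Per unit increase in labor, x* moves by d = (-0.1, 0.6).
The basis stays optimal until plates reaches 0; allowable increase = 140 hr.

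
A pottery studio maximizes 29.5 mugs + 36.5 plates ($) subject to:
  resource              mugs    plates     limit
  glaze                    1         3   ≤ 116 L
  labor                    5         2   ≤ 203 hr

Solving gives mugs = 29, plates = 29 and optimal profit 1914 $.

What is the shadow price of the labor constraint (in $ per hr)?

4

Both glaze and labor are binding at x*.
Dual feasibility on the basic columns requires 1·y_glaze + 5·y_labor = 29.5, 3·y_glaze + 2·y_labor = 36.5.
→ y_glaze = 9.5 and y_labor = 4.
Shadow price of labor = 4.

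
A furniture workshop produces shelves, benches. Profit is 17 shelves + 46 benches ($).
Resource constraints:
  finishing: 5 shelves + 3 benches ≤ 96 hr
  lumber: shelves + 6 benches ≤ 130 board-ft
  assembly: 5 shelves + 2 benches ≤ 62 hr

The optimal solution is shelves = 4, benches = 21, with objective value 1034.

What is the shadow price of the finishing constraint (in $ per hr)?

Binding: lumber and assembly. Non-binding: finishing (13 unused).
Since finishing is not tight, its dual is 0.
From A_Bᵀ y = c: 1·y_lumber + 5·y_assembly = 17; 6·y_lumber + 2·y_assembly = 46.
Solving: y_lumber = 7, y_assembly = 2.
Shadow price of finishing = 0.

0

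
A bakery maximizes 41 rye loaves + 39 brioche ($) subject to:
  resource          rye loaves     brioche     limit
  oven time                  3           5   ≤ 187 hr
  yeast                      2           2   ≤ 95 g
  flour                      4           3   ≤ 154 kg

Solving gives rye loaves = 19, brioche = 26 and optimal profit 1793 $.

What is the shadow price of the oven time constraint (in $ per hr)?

Check each constraint at x*: oven time 187/187 (tight); yeast 90/95 (slack 5); flour 154/154 (tight).
By complementary slackness, y = 0 for the non-binding constraint.
The binding rows give the dual system: 3·y_oven time + 4·y_flour = 41 and 5·y_oven time + 3·y_flour = 39.
Solving: y_oven time = 3, y_flour = 8.
Shadow price of oven time = 3.

3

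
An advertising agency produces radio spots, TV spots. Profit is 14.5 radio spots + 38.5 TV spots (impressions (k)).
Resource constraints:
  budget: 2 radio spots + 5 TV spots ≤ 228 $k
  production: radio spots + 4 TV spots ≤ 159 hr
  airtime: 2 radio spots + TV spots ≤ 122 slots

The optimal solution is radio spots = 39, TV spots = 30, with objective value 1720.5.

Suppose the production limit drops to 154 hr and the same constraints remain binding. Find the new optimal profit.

1713

Binding: budget and production. Non-binding: airtime (14 unused).
Slack constraints have shadow price 0 (complementary slackness).
The binding rows give the dual system: 2·y_budget + 1·y_production = 14.5 and 5·y_budget + 4·y_production = 38.5.
Solving: y_budget = 6.5, y_production = 1.5.
Δz = y_production·Δb = 1.5 × (-5) = -7.5, so new z* = 1720.5 − 7.5 = 1713.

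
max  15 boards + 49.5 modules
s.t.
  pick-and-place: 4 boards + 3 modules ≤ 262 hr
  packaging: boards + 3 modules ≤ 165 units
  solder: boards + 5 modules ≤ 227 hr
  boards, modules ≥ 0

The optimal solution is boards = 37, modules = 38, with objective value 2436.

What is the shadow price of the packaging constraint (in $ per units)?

0

Binding: pick-and-place and solder. Non-binding: packaging (14 unused).
By complementary slackness, y = 0 for the non-binding constraint.
Dual feasibility on the basic columns requires 4·y_pick-and-place + 1·y_solder = 15, 3·y_pick-and-place + 5·y_solder = 49.5.
Solving: y_pick-and-place = 1.5, y_solder = 9.
Shadow price of packaging = 0.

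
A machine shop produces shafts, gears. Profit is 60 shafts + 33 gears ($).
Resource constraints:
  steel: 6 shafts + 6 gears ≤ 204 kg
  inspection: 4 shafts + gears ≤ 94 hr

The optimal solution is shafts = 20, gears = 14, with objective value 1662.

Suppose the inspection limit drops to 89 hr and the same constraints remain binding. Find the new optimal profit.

Check each constraint at x*: steel 204/204 (tight); inspection 94/94 (tight).
From A_Bᵀ y = c: 6·y_steel + 4·y_inspection = 60; 6·y_steel + 1·y_inspection = 33.
Solving: y_steel = 4, y_inspection = 9.
Δz = y_inspection·Δb = 9 × (-5) = -45, so new z* = 1662 − 45 = 1617.

1617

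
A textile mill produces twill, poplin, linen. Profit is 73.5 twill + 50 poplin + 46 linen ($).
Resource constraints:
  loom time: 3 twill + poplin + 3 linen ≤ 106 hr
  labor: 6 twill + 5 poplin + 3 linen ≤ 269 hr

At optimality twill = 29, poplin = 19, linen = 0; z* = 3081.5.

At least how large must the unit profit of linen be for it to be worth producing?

Both loom time and labor are binding at x*.
Dual feasibility on the basic columns requires 3·y_loom time + 6·y_labor = 73.5, 1·y_loom time + 5·y_labor = 50.
Solving: y_loom time = 7.5, y_labor = 8.5.
linen enters the basis when its profit ≥ yᵀa₃ = 7.5·3 + 8.5·3 = 48.

48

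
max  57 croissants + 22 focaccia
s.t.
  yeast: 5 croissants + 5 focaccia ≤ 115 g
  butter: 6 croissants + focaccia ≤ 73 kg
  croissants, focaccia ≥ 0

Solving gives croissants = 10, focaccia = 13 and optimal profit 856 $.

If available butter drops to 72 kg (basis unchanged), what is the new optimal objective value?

Both yeast and butter are binding at x*.
Dual feasibility on the basic columns requires 5·y_yeast + 6·y_butter = 57, 5·y_yeast + 1·y_butter = 22.
→ y_yeast = 3 and y_butter = 7.
Δz = y_butter·Δb = 7 × (-1) = -7, so new z* = 856 − 7 = 849.

849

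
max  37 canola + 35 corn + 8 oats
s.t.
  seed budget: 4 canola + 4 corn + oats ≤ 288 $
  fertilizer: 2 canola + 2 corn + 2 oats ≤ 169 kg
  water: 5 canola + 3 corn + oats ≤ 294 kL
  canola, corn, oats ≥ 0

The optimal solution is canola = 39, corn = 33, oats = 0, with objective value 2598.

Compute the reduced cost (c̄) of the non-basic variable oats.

Binding: seed budget and water. Non-binding: fertilizer (25 unused).
Since fertilizer is not tight, its dual is 0.
The binding rows give the dual system: 4·y_seed budget + 5·y_water = 37 and 4·y_seed budget + 3·y_water = 35.
Solving: y_seed budget = 8, y_water = 1.
Reduced cost of oats: c₃ − yᵀa₃ = 8 − (8·1 + 1·1) = 8 − 9 = -1.

-1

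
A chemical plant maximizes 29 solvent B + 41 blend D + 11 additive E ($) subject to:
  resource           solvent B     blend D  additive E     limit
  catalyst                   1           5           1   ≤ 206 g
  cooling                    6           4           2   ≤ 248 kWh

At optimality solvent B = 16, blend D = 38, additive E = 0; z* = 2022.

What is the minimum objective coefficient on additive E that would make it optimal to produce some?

13

Both catalyst and cooling are binding at x*.
The binding rows give the dual system: 1·y_catalyst + 6·y_cooling = 29 and 5·y_catalyst + 4·y_cooling = 41.
This yields shadow prices y_catalyst = 5, y_cooling = 4.
additive E enters the basis when its profit ≥ yᵀa₃ = 5·1 + 4·2 = 13.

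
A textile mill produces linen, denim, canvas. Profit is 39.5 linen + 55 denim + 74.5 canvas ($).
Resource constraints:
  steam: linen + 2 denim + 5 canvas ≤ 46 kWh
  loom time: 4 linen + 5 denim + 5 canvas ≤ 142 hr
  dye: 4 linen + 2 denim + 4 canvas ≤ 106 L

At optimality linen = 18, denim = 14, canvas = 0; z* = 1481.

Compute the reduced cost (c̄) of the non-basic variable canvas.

-3

Check each constraint at x*: steam 46/46 (tight); loom time 142/142 (tight); dye 100/106 (slack 6).
Slack constraints have shadow price 0 (complementary slackness).
Dual feasibility on the basic columns requires 1·y_steam + 4·y_loom time = 39.5, 2·y_steam + 5·y_loom time = 55.
→ y_steam = 7.5 and y_loom time = 8.
Reduced cost of canvas: c₃ − yᵀa₃ = 74.5 − (7.5·5 + 8·5) = 74.5 − 77.5 = -3.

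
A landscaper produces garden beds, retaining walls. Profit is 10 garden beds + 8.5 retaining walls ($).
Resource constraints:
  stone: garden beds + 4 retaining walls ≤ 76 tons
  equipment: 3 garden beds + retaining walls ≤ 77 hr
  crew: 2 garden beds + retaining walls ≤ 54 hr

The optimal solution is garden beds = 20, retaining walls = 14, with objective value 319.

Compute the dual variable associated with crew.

Binding: stone and crew. Non-binding: equipment (3 unused).
By complementary slackness, y = 0 for the non-binding constraint.
Dual feasibility on the basic columns requires 1·y_stone + 2·y_crew = 10, 4·y_stone + 1·y_crew = 8.5.
Solving: y_stone = 1, y_crew = 4.5.
Shadow price of crew = 4.5.

4.5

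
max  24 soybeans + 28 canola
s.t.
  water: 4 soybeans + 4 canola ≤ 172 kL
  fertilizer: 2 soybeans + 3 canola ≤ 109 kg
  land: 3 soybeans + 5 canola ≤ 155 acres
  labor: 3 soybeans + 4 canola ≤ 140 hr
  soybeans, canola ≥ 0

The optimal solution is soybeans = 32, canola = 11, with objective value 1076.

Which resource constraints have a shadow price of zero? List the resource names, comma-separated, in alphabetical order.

water: 172/172 (binding)
fertilizer: 97/109 (slack 12)
land: 151/155 (slack 4)
labor: 140/140 (binding)
By complementary slackness, a constraint with positive slack has shadow price 0 → fertilizer, land.

fertilizer, land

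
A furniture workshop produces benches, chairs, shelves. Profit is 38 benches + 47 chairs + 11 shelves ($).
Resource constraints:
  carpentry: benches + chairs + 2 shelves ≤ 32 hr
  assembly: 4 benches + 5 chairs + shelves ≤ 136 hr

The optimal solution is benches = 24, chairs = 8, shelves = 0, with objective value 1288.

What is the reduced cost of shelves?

-2

Check each constraint at x*: carpentry 32/32 (tight); assembly 136/136 (tight).
Dual feasibility on the basic columns requires 1·y_carpentry + 4·y_assembly = 38, 1·y_carpentry + 5·y_assembly = 47.
This yields shadow prices y_carpentry = 2, y_assembly = 9.
Reduced cost of shelves: c₃ − yᵀa₃ = 11 − (2·2 + 9·1) = 11 − 13 = -2.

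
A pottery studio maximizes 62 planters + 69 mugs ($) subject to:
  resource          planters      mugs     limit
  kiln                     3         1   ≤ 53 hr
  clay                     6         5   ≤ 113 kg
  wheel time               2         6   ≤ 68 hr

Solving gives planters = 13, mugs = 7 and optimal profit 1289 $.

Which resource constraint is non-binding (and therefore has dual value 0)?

kiln: 46/53 (slack 7)
clay: 113/113 (binding)
wheel time: 68/68 (binding)
By complementary slackness, a constraint with positive slack has shadow price 0 → kiln.

kiln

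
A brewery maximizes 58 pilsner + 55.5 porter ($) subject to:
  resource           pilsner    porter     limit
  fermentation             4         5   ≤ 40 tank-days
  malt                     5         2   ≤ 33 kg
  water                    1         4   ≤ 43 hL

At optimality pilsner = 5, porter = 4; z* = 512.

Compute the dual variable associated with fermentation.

9.5

Binding: fermentation and malt. Non-binding: water (22 unused).
Slack constraints have shadow price 0 (complementary slackness).
From A_Bᵀ y = c: 4·y_fermentation + 5·y_malt = 58; 5·y_fermentation + 2·y_malt = 55.5.
This yields shadow prices y_fermentation = 9.5, y_malt = 4.
Shadow price of fermentation = 9.5.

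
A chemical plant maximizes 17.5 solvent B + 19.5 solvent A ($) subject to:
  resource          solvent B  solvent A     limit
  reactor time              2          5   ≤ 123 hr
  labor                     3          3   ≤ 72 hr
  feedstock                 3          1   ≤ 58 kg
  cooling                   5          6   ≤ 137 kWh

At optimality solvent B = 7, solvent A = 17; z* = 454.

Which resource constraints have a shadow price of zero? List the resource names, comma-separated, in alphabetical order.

feedstock, reactor time

reactor time: 99/123 (slack 24)
labor: 72/72 (binding)
feedstock: 38/58 (slack 20)
cooling: 137/137 (binding)
By complementary slackness, a constraint with positive slack has shadow price 0 → feedstock, reactor time.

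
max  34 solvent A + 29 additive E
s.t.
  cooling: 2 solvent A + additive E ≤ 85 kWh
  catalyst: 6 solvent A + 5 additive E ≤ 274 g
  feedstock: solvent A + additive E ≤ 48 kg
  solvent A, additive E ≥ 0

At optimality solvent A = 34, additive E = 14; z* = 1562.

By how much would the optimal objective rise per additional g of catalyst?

5

At the optimum: cooling uses 82 of 85 (slack = 3); catalyst uses 274 of 274 (binding); feedstock uses 48 of 48 (binding).
Since cooling is not tight, its dual is 0.
From A_Bᵀ y = c: 6·y_catalyst + 1·y_feedstock = 34; 5·y_catalyst + 1·y_feedstock = 29.
→ y_catalyst = 5 and y_feedstock = 4.
Shadow price of catalyst = 5.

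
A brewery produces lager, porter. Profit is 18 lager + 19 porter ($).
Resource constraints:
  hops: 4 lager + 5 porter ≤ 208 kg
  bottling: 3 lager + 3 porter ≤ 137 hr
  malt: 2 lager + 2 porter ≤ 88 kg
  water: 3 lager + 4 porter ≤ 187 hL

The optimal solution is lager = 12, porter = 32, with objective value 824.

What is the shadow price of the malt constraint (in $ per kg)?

Binding: hops and malt. Non-binding: bottling (5 unused), water (23 unused).
By complementary slackness, y = 0 for the non-binding constraints.
Dual feasibility on the basic columns requires 4·y_hops + 2·y_malt = 18, 5·y_hops + 2·y_malt = 19.
Solving: y_hops = 1, y_malt = 7.
Shadow price of malt = 7.

7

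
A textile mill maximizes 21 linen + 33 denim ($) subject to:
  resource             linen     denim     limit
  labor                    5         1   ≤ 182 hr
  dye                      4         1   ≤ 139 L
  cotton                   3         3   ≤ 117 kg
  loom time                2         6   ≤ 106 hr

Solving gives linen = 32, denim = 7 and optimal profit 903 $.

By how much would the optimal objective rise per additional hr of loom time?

3

Check each constraint at x*: labor 167/182 (slack 15); dye 135/139 (slack 4); cotton 117/117 (tight); loom time 106/106 (tight).
By complementary slackness, y = 0 for the non-binding constraints.
From A_Bᵀ y = c: 3·y_cotton + 2·y_loom time = 21; 3·y_cotton + 6·y_loom time = 33.
Solving: y_cotton = 5, y_loom time = 3.
Shadow price of loom time = 3.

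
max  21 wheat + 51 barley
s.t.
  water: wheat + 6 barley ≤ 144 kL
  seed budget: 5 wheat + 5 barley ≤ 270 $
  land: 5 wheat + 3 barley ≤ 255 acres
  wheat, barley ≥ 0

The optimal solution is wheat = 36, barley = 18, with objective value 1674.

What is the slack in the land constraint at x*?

land used = 5·36 + 3·18 = 234; slack = 255 − 234 = 21.

21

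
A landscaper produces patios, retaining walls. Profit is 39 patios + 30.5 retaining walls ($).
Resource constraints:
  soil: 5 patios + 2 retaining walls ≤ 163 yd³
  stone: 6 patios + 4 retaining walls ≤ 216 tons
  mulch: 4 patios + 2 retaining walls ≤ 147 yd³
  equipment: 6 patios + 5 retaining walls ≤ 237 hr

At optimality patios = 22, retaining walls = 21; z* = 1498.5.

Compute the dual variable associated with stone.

2

Check each constraint at x*: soil 152/163 (slack 11); stone 216/216 (tight); mulch 130/147 (slack 17); equipment 237/237 (tight).
Since soil, mulch are not tight, their duals are 0.
The binding rows give the dual system: 6·y_stone + 6·y_equipment = 39 and 4·y_stone + 5·y_equipment = 30.5.
→ y_stone = 2 and y_equipment = 4.5.
Shadow price of stone = 2.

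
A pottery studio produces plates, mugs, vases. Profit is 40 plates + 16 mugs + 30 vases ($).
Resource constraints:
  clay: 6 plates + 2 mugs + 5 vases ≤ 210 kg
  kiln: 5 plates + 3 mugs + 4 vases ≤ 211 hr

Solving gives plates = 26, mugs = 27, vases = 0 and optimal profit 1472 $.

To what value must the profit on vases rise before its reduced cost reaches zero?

Both clay and kiln are binding at x*.
The binding rows give the dual system: 6·y_clay + 5·y_kiln = 40 and 2·y_clay + 3·y_kiln = 16.
Solving: y_clay = 5, y_kiln = 2.
vases enters the basis when its profit ≥ yᵀa₃ = 5·5 + 2·4 = 33.

33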